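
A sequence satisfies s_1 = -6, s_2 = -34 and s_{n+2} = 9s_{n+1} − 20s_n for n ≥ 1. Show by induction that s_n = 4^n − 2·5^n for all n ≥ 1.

Base cases: s_1 = -6 and 4^1 − 2·5^1 = -6; s_2 = -34 and 4^2 − 2·5^2 = -34.
Assume s_j = 4^j − 2·5^j for all 1 ≤ j ≤ r, where r ≥ 2.
Then s_{r+1} = 9s_r − 20s_{r−1} = 9·(4^r − 2·5^r) − 20·(4^{r−1} − 2·5^{r−1}) = (9·4 − 20)4^{r−1} − 2·(9·5 − 20)5^{r−1} = 16·4^{r−1} − 50·5^{r−1} = 4^{r+1} − 2·5^{r+1}.
By strong induction, s_n = 4^n − 2·5^n for all n ≥ 1.

s_n = 4^n − 2·5^n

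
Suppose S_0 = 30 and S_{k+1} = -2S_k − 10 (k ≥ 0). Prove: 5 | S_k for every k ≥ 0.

Base case: S_0 = 30 = 5·6, so 5 | S_0.
Assume 5 | S_m, so S_m = 5t for some integer t.
Then S_{m+1} = -2S_m − 10 = -2·(5t) − 10 = 5(-2t − 2), so 5 | S_{m+1}.
This completes the inductive step, so 5 | S_k for all k ≥ 0.

5 | S_k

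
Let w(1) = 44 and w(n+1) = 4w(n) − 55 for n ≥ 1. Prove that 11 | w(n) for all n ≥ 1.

Base case: w(1) = 44 = 11·4, so 11 | w(1).
Assume 11 | w(m), so w(m) = 11t for some integer t.
Then w(m+1) = 4w(m) − 55 = 4·(11t) − 55 = 11(4t − 5), so 11 | w(m+1).
By induction, 11 | w(n) for all n ≥ 1.

11 | w(n)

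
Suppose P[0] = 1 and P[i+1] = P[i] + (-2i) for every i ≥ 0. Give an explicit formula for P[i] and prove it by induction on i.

Claim: P[i] = -i^2 + i + 1.

Base case: P[0] = 1, and -0^2 + 0 + 1 = 1.
Assume P[k] = -k^2 + k + 1.
Then P[k+1] = P[k] + (-2k) = (-k^2 + k + 1) + (-2k) = -k^2 − k + 1,
and -(k+1)^2 + (k+1) + 1 = -k^2 − k + 1.
This completes the inductive step, so P[i] = -i^2 + i + 1 for all i ≥ 0.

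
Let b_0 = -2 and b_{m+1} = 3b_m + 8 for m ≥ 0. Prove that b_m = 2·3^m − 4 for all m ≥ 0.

Base case: b_0 = -2, and 2·3^0 − 4 = 2 − 4 = -2.
Assume b_j = 2·3^j − 4 for some j ≥ 0.
Then b_{j+1} = 3b_j + 8 = 3·(2·3^j − 4) + 8 = 6·3^j − 12 + 8 = 2·3^{j+1} − 4.
Hence b_m = 2·3^m − 4 for every m ≥ 0, by induction.

b_m = 2·3^m − 4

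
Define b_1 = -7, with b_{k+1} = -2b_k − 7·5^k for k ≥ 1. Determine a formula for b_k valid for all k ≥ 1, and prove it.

Claim: b_k = (-2)^k − 5^k.

Base case: b_1 = -7, and (-2)^1 − 5^1 = -2 − 5 = -7.
Assume b_r = (-2)^r − 5^r for some r ≥ 1.
Then b_{r+1} = -2b_r − 7·5^r = -2·((-2)^r − 5^r) − 7·5^r = (-2)^{r+1} + 2·5^r − 7·5^r = (-2)^{r+1} − 5·5^r = (-2)^{r+1} − 5^{r+1}.
By induction, b_k = (-2)^k − 5^k for all k ≥ 1.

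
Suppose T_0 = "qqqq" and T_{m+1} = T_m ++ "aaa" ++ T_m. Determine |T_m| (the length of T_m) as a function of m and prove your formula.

Claim: |T_m| = 7·2^m − 3.

Base case: |T_0| = 4, and 7·2^0 − 3 = 4.
Assume |T_k| = 7·2^k − 3.
Then |T_{k+1}| = |T_k| + 3 + |T_k| = 2|T_k| + 3 = 2(7·2^k − 3) + 3 = 7·2^{k+1} − 6 + 3 = 7·2^{k+1} − 3.
This completes the inductive step, so |T_m| = 7·2^m − 3 for all m ≥ 0.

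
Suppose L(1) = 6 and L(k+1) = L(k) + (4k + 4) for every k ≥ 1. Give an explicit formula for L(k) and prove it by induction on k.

Claim: L(k) = 2k^2 + 2k + 2.

Base case: L(1) = 6, and 2·1^2 + 2·1 + 2 = 6.
Assume L(m) = 2m^2 + 2m + 2.
Then L(m+1) = L(m) + (4m + 4) = (2m^2 + 2m + 2) + (4m + 4) = 2m^2 + 6m + 6,
and 2·(m+1)^2 + 2·(m+1) + 2 = 2m^2 + 6m + 6.
This completes the inductive step, so L(k) = 2k^2 + 2k + 2 for all k ≥ 1.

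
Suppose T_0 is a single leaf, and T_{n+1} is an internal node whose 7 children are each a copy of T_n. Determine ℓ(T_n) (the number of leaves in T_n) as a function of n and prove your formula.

Claim: ℓ(T_n) = 7^n.

Base case: ℓ(T_0) = 1, and 7^0 = 1.
Assume ℓ(T_k) = 7^k.
Then ℓ(T_{k+1}) = 7·ℓ(T_k) = 7·7^k = 7^{k+1}.
Hence ℓ(T_n) = 7^n for every n ≥ 0, by induction.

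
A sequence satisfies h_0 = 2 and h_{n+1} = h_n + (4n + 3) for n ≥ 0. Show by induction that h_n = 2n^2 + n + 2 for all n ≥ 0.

Base case: h_0 = 2, and 2·0^2 + 0 + 2 = 2.
Assume h_j = 2j^2 + j + 2.
Then h_{j+1} = h_j + (4j + 3) = (2j^2 + j + 2) + (4j + 3) = 2j^2 + 5j + 5,
and 2·(j+1)^2 + (j+1) + 2 = 2j^2 + 5j + 5.
This completes the inductive step, so h_n = 2n^2 + n + 2 for all n ≥ 0.

h_n = 2n^2 + n + 2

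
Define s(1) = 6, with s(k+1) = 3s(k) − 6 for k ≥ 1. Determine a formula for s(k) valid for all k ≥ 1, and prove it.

Claim: s(k) = 3^k + 3.

Base case: s(1) = 6, and 3^1 + 3 = 3 + 3 = 6.
Assume s(r) = 3^r + 3 for some r ≥ 1.
Then s(r+1) = 3s(r) − 6 = 3·(3^r + 3) − 6 = 3^{r+1} + 9 − 6 = 3^{r+1} + 3.
This completes the inductive step, so s(k) = 3^k + 3 for all k ≥ 1.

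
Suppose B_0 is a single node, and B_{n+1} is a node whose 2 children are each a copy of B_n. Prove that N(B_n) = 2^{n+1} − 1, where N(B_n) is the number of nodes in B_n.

Base case: N(B_0) = 1, and 2^{0+1} − 1 = 1.
Assume N(B_k) = 2^{k+1} − 1.
Then N(B_{k+1}) = 1 + 2N(B_k) = 1 + 2(2^{k+1} − 1) = 2^{k+2} − 2 + 1 = 2^{k+2} − 1.
Hence N(B_n) = 2^{n+1} − 1 for every n ≥ 0, by induction.

N(B_n) = 2^{n+1} − 1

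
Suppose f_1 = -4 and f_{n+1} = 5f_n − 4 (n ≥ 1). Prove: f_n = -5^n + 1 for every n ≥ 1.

Base case: f_1 = -4, and -5^1 + 1 = -5 + 1 = -4.
Assume f_j = -5^j + 1 for some j ≥ 1.
Then f_{j+1} = 5f_j − 4 = 5·(-5^j + 1) − 4 = -5^{j+1} + 5 − 4 = -5^{j+1} + 1.
This completes the inductive step, so f_n = -5^n + 1 for all n ≥ 1.

f_n = -5^n + 1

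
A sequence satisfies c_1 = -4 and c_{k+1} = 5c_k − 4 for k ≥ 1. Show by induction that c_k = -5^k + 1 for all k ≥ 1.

Base case: c_1 = -4, and -5^1 + 1 = -5 + 1 = -4.
Assume c_j = -5^j + 1 for some j ≥ 1.
Then c_{j+1} = 5c_j − 4 = 5·(-5^j + 1) − 4 = -5^{j+1} + 5 − 4 = -5^{j+1} + 1.
This completes the inductive step, so c_k = -5^k + 1 for all k ≥ 1.

c_k = -5^k + 1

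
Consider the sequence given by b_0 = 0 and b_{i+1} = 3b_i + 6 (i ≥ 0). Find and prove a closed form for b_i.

Claim: b_i = 3^{i+1} − 3.

Base case: b_0 = 0, and 3^{0+1} − 3 = 3 − 3 = 0.
Assume b_m = 3^{m+1} − 3 for some m ≥ 0.
Then b_{m+1} = 3b_m + 6 = 3·(3^{m+1} − 3) + 6 = 3^{m+2} − 9 + 6 = 3^{m+2} − 3.
By induction, b_i = 3^{i+1} − 3 for all i ≥ 0.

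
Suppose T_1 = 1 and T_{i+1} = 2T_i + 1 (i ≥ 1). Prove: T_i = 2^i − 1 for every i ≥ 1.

Base case: T_1 = 1, and 2^1 − 1 = 2 − 1 = 1.
Assume T_m = 2^m − 1 for some m ≥ 1.
Then T_{m+1} = 2T_m + 1 = 2·(2^m − 1) + 1 = 2^{m+1} − 2 + 1 = 2^{m+1} − 1.
So the formula holds for m+1, and by induction T_i = 2^i − 1 for all i ≥ 1.

T_i = 2^i − 1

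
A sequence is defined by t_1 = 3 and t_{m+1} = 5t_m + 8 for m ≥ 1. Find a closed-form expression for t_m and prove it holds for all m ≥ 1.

Claim: t_m = 5^m − 2.

Base case: t_1 = 3, and 5^1 − 2 = 5 − 2 = 3.
Assume t_k = 5^k − 2 for some k ≥ 1.
Then t_{k+1} = 5t_k + 8 = 5·(5^k − 2) + 8 = 5^{k+1} − 10 + 8 = 5^{k+1} − 2.
So the formula holds for k+1, and by induction t_m = 5^m − 2 for all m ≥ 1.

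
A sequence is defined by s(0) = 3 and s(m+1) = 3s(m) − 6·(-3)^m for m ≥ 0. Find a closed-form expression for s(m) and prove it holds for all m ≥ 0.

Claim: s(m) = 2·3^m + (-3)^m.

Base case: s(0) = 3, and 2·3^0 + (-3)^0 = 2 + 1 = 3.
Assume s(j) = 2·3^j + (-3)^j for some j ≥ 0.
Then s(j+1) = 3s(j) − 6·(-3)^j = 3·(2·3^j + (-3)^j) − 6·(-3)^j = 2·3^{j+1} + 3·(-3)^j − 6·(-3)^j = 2·3^{j+1} − 3·(-3)^j = 2·3^{j+1} + (-3)^{j+1}.
So the formula holds for j+1, and by induction s(m) = 2·3^m + (-3)^m for all m ≥ 0.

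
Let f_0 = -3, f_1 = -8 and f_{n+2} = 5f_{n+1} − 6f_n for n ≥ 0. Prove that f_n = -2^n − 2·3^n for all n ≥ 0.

Base cases: f_0 = -3 and -2^0 − 2·3^0 = -3; f_1 = -8 and -2^1 − 2·3^1 = -8.
Assume f_i = -2^i − 2·3^i for all 0 ≤ i ≤ j, where j ≥ 1.
Then f_{j+1} = 5f_j − 6f_{j−1} = 5·(-2^j − 2·3^j) − 6·(-2^{j−1} − 2·3^{j−1}) = -(5·2 − 6)2^{j−1} − 2·(5·3 − 6)3^{j−1} = -4·2^{j−1} − 18·3^{j−1} = -2^{j+1} − 2·3^{j+1}.
By strong induction, f_n = -2^n − 2·3^n for all n ≥ 0.

f_n = -2^n − 2·3^n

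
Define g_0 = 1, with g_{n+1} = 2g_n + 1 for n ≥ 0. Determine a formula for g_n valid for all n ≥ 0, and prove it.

Claim: g_n = 2^{n+1} − 1.

Base case: g_0 = 1, and 2^{0+1} − 1 = 2 − 1 = 1.
Assume g_j = 2^{j+1} − 1 for some j ≥ 0.
Then g_{j+1} = 2g_j + 1 = 2·(2^{j+1} − 1) + 1 = 2^{j+2} − 2 + 1 = 2^{j+2} − 1.
This completes the inductive step, so g_n = 2^{n+1} − 1 for all n ≥ 0.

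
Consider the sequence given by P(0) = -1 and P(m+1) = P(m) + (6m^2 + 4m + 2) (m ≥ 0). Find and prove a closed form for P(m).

Claim: P(m) = 2m^3 − m^2 + m − 1.

Base case: P(0) = -1, and 2·0^3 − 0^2 + 0 − 1 = -1.
Assume P(k) = 2k^3 − k^2 + k − 1.
Then P(k+1) = P(k) + (6k^2 + 4k + 2) = (2k^3 − k^2 + k − 1) + (6k^2 + 4k + 2) = 2k^3 + 5k^2 + 5k + 1,
and 2·(k+1)^3 − (k+1)^2 + (k+1) − 1 = 2k^3 + 5k^2 + 5k + 1.
Hence P(m) = 2m^3 − m^2 + m − 1 for every m ≥ 0, by induction.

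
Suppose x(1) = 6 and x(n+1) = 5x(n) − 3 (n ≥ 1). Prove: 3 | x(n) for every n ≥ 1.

Base case: x(1) = 6 = 3·2, so 3 | x(1).
Assume 3 | x(j), so x(j) = 3t for some integer t.
Then x(j+1) = 5x(j) − 3 = 5·(3t) − 3 = 3(5t − 1), so 3 | x(j+1).
This completes the inductive step, so 3 | x(n) for all n ≥ 1.

3 | x(n)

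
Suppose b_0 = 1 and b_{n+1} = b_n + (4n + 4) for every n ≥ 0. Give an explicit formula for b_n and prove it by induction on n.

Claim: b_n = 2n^2 + 2n + 1.

Base case: b_0 = 1, and 2·0^2 + 2·0 + 1 = 1.
Assume b_m = 2m^2 + 2m + 1.
Then b_{m+1} = b_m + (4m + 4) = (2m^2 + 2m + 1) + (4m + 4) = 2m^2 + 6m + 5,
and 2·(m+1)^2 + 2·(m+1) + 1 = 2m^2 + 6m + 5.
This completes the inductive step, so b_n = 2n^2 + 2n + 1 for all n ≥ 0.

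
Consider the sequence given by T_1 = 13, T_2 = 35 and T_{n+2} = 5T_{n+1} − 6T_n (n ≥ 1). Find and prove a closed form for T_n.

Claim: T_n = 3·3^n + 2·2^n.

Base cases: T_1 = 13 and 3·3^1 + 2·2^1 = 13; T_2 = 35 and 3·3^2 + 2·2^2 = 35.
Assume T_j = 3·3^j + 2·2^j for all 1 ≤ j ≤ k, where k ≥ 2.
Then T_{k+1} = 5T_k − 6T_{k−1} = 5·(3·3^k + 2·2^k) − 6·(3·3^{k−1} + 2·2^{k−1}) = 3·(5·3 − 6)3^{k−1} + 2·(5·2 − 6)2^{k−1} = 27·3^{k−1} + 8·2^{k−1} = 3·3^{k+1} + 2·2^{k+1}.
Hence T_n = 3·3^n + 2·2^n for every n ≥ 1, by strong induction.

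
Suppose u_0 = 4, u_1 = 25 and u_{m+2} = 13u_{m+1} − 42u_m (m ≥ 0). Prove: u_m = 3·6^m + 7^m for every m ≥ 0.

Base cases: u_0 = 4 and 3·6^0 + 7^0 = 4; u_1 = 25 and 3·6^1 + 7^1 = 25.
Assume u_j = 3·6^j + 7^j for all 0 ≤ j ≤ r, where r ≥ 1.
Then u_{r+1} = 13u_r − 42u_{r−1} = 13·(3·6^r + 7^r) − 42·(3·6^{r−1} + 7^{r−1}) = 3·(13·6 − 42)6^{r−1} + (13·7 − 42)7^{r−1} = 108·6^{r−1} + 49·7^{r−1} = 3·6^{r+1} + 7^{r+1}.
Hence u_m = 3·6^m + 7^m for every m ≥ 0, by strong induction.

u_m = 3·6^m + 7^m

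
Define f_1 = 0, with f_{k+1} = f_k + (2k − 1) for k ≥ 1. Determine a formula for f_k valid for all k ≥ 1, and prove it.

Claim: f_k = k^2 − 2k + 1.

Base case: f_1 = 0, and 1^2 − 2·1 + 1 = 0.
Assume f_m = m^2 − 2m + 1.
Then f_{m+1} = f_m + (2m − 1) = (m^2 − 2m + 1) + (2m − 1) = m^2,
and (m+1)^2 − 2·(m+1) + 1 = m^2.
Hence f_k = k^2 − 2k + 1 for every k ≥ 1, by induction.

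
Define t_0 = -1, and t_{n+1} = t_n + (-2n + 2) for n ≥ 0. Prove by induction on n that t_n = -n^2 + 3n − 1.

Base case: t_0 = -1, and -0^2 + 3·0 − 1 = -1.
Assume t_r = -r^2 + 3r − 1.
Then t_{r+1} = t_r + (-2r + 2) = (-r^2 + 3r − 1) + (-2r + 2) = -r^2 + r + 1,
and -(r+1)^2 + 3·(r+1) − 1 = -r^2 + r + 1.
This completes the inductive step, so t_n = -n^2 + 3n − 1 for all n ≥ 0.

t_n = -n^2 + 3n − 1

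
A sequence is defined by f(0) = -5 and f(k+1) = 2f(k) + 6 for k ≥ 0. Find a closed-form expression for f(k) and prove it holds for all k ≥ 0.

Claim: f(k) = 2^k − 6.

Base case: f(0) = -5, and 2^0 − 6 = 1 − 6 = -5.
Assume f(m) = 2^m − 6 for some m ≥ 0.
Then f(m+1) = 2f(m) + 6 = 2·(2^m − 6) + 6 = 2^{m+1} − 12 + 6 = 2^{m+1} − 6.
Hence f(k) = 2^k − 6 for every k ≥ 0, by induction.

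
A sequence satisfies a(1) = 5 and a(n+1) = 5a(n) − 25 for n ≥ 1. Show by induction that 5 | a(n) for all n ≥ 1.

Base case: a(1) = 5 = 5·1, so 5 | a(1).
Assume 5 | a(j), so a(j) = 5t for some integer t.
Then a(j+1) = 5a(j) − 25 = 5·(5t) − 25 = 5(5t − 5), so 5 | a(j+1).
By induction, 5 | a(n) for all n ≥ 1.

5 | a(n)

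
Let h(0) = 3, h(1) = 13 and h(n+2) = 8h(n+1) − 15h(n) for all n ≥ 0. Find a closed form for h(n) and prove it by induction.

Claim: h(n) = 2·5^n + 3^n.

Base cases: h(0) = 3 and 2·5^0 + 3^0 = 3; h(1) = 13 and 2·5^1 + 3^1 = 13.
Assume h(i) = 2·5^i + 3^i for all 0 ≤ i ≤ j, where j ≥ 1.
Then h(j+1) = 8h(j) − 15h(j−1) = 8·(2·5^j + 3^j) − 15·(2·5^{j−1} + 3^{j−1}) = 2·(8·5 − 15)5^{j−1} + (8·3 − 15)3^{j−1} = 50·5^{j−1} + 9·3^{j−1} = 2·5^{j+1} + 3^{j+1}.
By strong induction, h(n) = 2·5^n + 3^n for all n ≥ 0.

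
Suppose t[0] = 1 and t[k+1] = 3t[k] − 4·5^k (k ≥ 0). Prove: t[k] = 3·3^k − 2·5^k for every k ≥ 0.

Base case: t[0] = 1, and 3·3^0 − 2·5^0 = 3 − 2 = 1.
Assume t[r] = 3·3^r − 2·5^r for some r ≥ 0.
Then t[r+1] = 3t[r] − 4·5^r = 3·(3·3^r − 2·5^r) − 4·5^r = 3·3^{r+1} − 6·5^r − 4·5^r = 3·3^{r+1} − 10·5^r = 3·3^{r+1} − 2·5^{r+1}.
By induction, t[k] = 3·3^k − 2·5^k for all k ≥ 0.

t[k] = 3·3^k − 2·5^k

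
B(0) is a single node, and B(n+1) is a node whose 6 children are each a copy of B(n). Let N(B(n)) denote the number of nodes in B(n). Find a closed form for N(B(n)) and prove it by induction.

Claim: N(B(n)) = (6^{n+1} − 1)/5.

Base case: N(B(0)) = 1, and (6^{0+1} − 1)/5 = 1.
Assume N(B(j)) = (6^{j+1} − 1)/5.
Then N(B(j+1)) = 1 + 6N(B(j)) = 1 + 6·(6^{j+1} − 1)/5 = 1 + (6^{j+2} − 6)/5 = (5 + 6^{j+2} − 6)/5 = (6^{j+2} − 1)/5.
Hence N(B(n)) = (6^{n+1} − 1)/5 for every n ≥ 0, by induction.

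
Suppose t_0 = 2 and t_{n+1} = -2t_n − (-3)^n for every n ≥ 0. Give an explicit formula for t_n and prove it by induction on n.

Claim: t_n = (-2)^n + (-3)^n.

Base case: t_0 = 2, and (-2)^0 + (-3)^0 = 1 + 1 = 2.
Assume t_m = (-2)^m + (-3)^m for some m ≥ 0.
Then t_{m+1} = -2t_m − (-3)^m = -2·((-2)^m + (-3)^m) − (-3)^m = (-2)^{m+1} − 2·(-3)^m − (-3)^m = (-2)^{m+1} − 3·(-3)^m = (-2)^{m+1} + (-3)^{m+1}.
Hence t_n = (-2)^n + (-3)^n for every n ≥ 0, by induction.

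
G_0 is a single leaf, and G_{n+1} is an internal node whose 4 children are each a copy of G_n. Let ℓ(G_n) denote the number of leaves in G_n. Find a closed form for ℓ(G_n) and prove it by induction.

Claim: ℓ(G_n) = 4^n.

Base case: ℓ(G_0) = 1, and 4^0 = 1.
Assume ℓ(G_k) = 4^k.
Then ℓ(G_{k+1}) = 4·ℓ(G_k) = 4·4^k = 4^{k+1}.
Hence ℓ(G_n) = 4^n for every n ≥ 0, by induction.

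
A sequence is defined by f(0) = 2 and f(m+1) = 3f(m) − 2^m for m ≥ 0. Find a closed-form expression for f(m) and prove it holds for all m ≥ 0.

Claim: f(m) = 3^m + 2^m.

Base case: f(0) = 2, and 3^0 + 2^0 = 1 + 1 = 2.
Assume f(j) = 3^j + 2^j for some j ≥ 0.
Then f(j+1) = 3f(j) − 2^j = 3·(3^j + 2^j) − 2^j = 3^{j+1} + 3·2^j − 2^j = 3^{j+1} + 2·2^j = 3^{j+1} + 2^{j+1}.
Hence f(m) = 3^m + 2^m for every m ≥ 0, by induction.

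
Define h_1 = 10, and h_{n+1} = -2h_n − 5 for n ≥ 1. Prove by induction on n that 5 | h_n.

Base case: h_1 = 10 = 5·2, so 5 | h_1.
Assume 5 | h_j, so h_j = 5t for some integer t.
Then h_{j+1} = -2h_j − 5 = -2·(5t) − 5 = 5(-2t − 1), so 5 | h_{j+1}.
Hence 5 | h_n for every n ≥ 1, by induction.

5 | h_n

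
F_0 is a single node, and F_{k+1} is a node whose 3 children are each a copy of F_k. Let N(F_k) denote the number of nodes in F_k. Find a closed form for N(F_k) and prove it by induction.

Claim: N(F_k) = (3^{k+1} − 1)/2.

Base case: N(F_0) = 1, and (3^{0+1} − 1)/2 = 1.
Assume N(F_j) = (3^{j+1} − 1)/2.
Then N(F_{j+1}) = 1 + 3N(F_j) = 1 + 3·(3^{j+1} − 1)/2 = 1 + (3^{j+2} − 3)/2 = (2 + 3^{j+2} − 3)/2 = (3^{j+2} − 1)/2.
Hence N(F_k) = (3^{k+1} − 1)/2 for every k ≥ 0, by induction.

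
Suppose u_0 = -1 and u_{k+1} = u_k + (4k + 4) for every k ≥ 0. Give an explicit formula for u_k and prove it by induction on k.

Claim: u_k = 2k^2 + 2k − 1.

Base case: u_0 = -1, and 2·0^2 + 2·0 − 1 = -1.
Assume u_m = 2m^2 + 2m − 1.
Then u_{m+1} = u_m + (4m + 4) = (2m^2 + 2m − 1) + (4m + 4) = 2m^2 + 6m + 3,
and 2·(m+1)^2 + 2·(m+1) − 1 = 2m^2 + 6m + 3.
Hence u_k = 2k^2 + 2k − 1 for every k ≥ 0, by induction.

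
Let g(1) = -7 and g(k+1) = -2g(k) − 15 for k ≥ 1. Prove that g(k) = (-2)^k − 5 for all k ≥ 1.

Base case: g(1) = -7, and (-2)^1 − 5 = -2 − 5 = -7.
Assume g(j) = (-2)^j − 5 for some j ≥ 1.
Then g(j+1) = -2g(j) − 15 = -2·((-2)^j − 5) − 15 = -2·(-2)^j + 10 − 15 = (-2)^{j+1} − 5.
So the formula holds for j+1, and by induction g(k) = (-2)^k − 5 for all k ≥ 1.

g(k) = (-2)^k − 5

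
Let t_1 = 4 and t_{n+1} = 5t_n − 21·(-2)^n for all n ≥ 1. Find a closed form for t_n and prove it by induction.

Claim: t_n = 2·5^n + 3·(-2)^n.

Base case: t_1 = 4, and 2·5^1 + 3·(-2)^1 = 10 − 6 = 4.
Assume t_j = 2·5^j + 3·(-2)^j for some j ≥ 1.
Then t_{j+1} = 5t_j − 21·(-2)^j = 5·(2·5^j + 3·(-2)^j) − 21·(-2)^j = 2·5^{j+1} + 15·(-2)^j − 21·(-2)^j = 2·5^{j+1} − 6·(-2)^j = 2·5^{j+1} + 3·(-2)^{j+1}.
Hence t_n = 2·5^n + 3·(-2)^n for every n ≥ 1, by induction.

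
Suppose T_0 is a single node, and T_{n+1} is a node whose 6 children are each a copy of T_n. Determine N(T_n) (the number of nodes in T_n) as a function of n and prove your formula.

Claim: N(T_n) = (6^{n+1} − 1)/5.

Base case: N(T_0) = 1, and (6^{0+1} − 1)/5 = 1.
Assume N(T_k) = (6^{k+1} − 1)/5.
Then N(T_{k+1}) = 1 + 6N(T_k) = 1 + 6·(6^{k+1} − 1)/5 = 1 + (6^{k+2} − 6)/5 = (5 + 6^{k+2} − 6)/5 = (6^{k+2} − 1)/5.
Hence N(T_n) = (6^{n+1} − 1)/5 for every n ≥ 0, by induction.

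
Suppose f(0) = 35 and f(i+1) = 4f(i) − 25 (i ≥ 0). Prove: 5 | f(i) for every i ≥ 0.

Base case: f(0) = 35 = 5·7, so 5 | f(0).
Assume 5 | f(j), so f(j) = 5t for some integer t.
Then f(j+1) = 4f(j) − 25 = 4·(5t) − 25 = 5(4t − 5), so 5 | f(j+1).
This completes the inductive step, so 5 | f(i) for all i ≥ 0.

5 | f(i)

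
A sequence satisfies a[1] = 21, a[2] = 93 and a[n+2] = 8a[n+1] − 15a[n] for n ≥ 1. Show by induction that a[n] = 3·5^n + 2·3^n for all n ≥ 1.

Base cases: a[1] = 21 and 3·5^1 + 2·3^1 = 21; a[2] = 93 and 3·5^2 + 2·3^2 = 93.
Assume a[j] = 3·5^j + 2·3^j for all 1 ≤ j ≤ r, where r ≥ 2.
Then a[r+1] = 8a[r] − 15a[r−1] = 8·(3·5^r + 2·3^r) − 15·(3·5^{r−1} + 2·3^{r−1}) = 3·(8·5 − 15)5^{r−1} + 2·(8·3 − 15)3^{r−1} = 75·5^{r−1} + 18·3^{r−1} = 3·5^{r+1} + 2·3^{r+1}.
So the formula holds for r+1, and by strong induction a[n] = 3·5^n + 2·3^n for all n ≥ 1.

a[n] = 3·5^n + 2·3^n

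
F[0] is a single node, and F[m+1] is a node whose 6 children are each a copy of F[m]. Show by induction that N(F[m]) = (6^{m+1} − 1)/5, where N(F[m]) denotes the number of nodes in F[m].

Base case: N(F[0]) = 1, and (6^{0+1} − 1)/5 = 1.
Assume N(F[j]) = (6^{j+1} − 1)/5.
Then N(F[j+1]) = 1 + 6N(F[j]) = 1 + 6·(6^{j+1} − 1)/5 = 1 + (6^{j+2} − 6)/5 = (5 + 6^{j+2} − 6)/5 = (6^{j+2} − 1)/5.
This completes the inductive step, so N(F[m]) = (6^{m+1} − 1)/5 for all m ≥ 0.

N(F[m]) = (6^{m+1} − 1)/5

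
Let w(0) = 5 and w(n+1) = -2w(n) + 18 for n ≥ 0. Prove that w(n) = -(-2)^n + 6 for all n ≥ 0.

Base case: w(0) = 5, and -(-2)^0 + 6 = -1 + 6 = 5.
Assume w(r) = -(-2)^r + 6 for some r ≥ 0.
Then w(r+1) = -2w(r) + 18 = -2·(-(-2)^r + 6) + 18 = 2·(-2)^r − 12 + 18 = -(-2)^{r+1} + 6.
So the formula holds for r+1, and by induction w(n) = -(-2)^n + 6 for all n ≥ 0.

w(n) = -(-2)^n + 6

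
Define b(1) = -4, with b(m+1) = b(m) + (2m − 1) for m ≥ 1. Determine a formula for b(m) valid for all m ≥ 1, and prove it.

Claim: b(m) = m^2 − 2m − 3.

Base case: b(1) = -4, and 1^2 − 2·1 − 3 = -4.
Assume b(j) = j^2 − 2j − 3.
Then b(j+1) = b(j) + (2j − 1) = (j^2 − 2j − 3) + (2j − 1) = j^2 − 4,
and (j+1)^2 − 2·(j+1) − 3 = j^2 − 4.
Hence b(m) = m^2 − 2m − 3 for every m ≥ 1, by induction.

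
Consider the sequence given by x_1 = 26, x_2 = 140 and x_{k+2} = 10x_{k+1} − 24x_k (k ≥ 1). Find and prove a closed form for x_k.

Claim: x_k = 3·6^k + 2·4^k.

Base cases: x_1 = 26 and 3·6^1 + 2·4^1 = 26; x_2 = 140 and 3·6^2 + 2·4^2 = 140.
Assume x_j = 3·6^j + 2·4^j for all 1 ≤ j ≤ r, where r ≥ 2.
Then x_{r+1} = 10x_r − 24x_{r−1} = 10·(3·6^r + 2·4^r) − 24·(3·6^{r−1} + 2·4^{r−1}) = 3·(10·6 − 24)6^{r−1} + 2·(10·4 − 24)4^{r−1} = 108·6^{r−1} + 32·4^{r−1} = 3·6^{r+1} + 2·4^{r+1}.
By strong induction, x_k = 3·6^k + 2·4^k for all k ≥ 1.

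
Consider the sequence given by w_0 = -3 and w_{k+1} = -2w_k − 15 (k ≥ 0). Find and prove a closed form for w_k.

Claim: w_k = 2·(-2)^k − 5.

Base case: w_0 = -3, and 2·(-2)^0 − 5 = 2 − 5 = -3.
Assume w_j = 2·(-2)^j − 5 for some j ≥ 0.
Then w_{j+1} = -2w_j − 15 = -2·(2·(-2)^j − 5) − 15 = -4·(-2)^j + 10 − 15 = 2·(-2)^{j+1} − 5.
By induction, w_k = 2·(-2)^k − 5 for all k ≥ 0.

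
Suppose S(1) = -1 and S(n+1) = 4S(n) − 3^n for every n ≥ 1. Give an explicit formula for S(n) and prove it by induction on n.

Claim: S(n) = -4^n + 3^n.

Base case: S(1) = -1, and -4^1 + 3^1 = -4 + 3 = -1.
Assume S(j) = -4^j + 3^j for some j ≥ 1.
Then S(j+1) = 4S(j) − 3^j = 4·(-4^j + 3^j) − 3^j = -4^{j+1} + 4·3^j − 3^j = -4^{j+1} + 3·3^j = -4^{j+1} + 3^{j+1}.
So the formula holds for j+1, and by induction S(n) = -4^n + 3^n for all n ≥ 1.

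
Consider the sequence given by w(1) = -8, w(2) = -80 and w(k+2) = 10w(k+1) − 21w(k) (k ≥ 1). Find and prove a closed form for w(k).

Claim: w(k) = 2·3^k − 2·7^k.

Base cases: w(1) = -8 and 2·3^1 − 2·7^1 = -8; w(2) = -80 and 2·3^2 − 2·7^2 = -80.
Assume w(i) = 2·3^i − 2·7^i for all 1 ≤ i ≤ j, where j ≥ 2.
Then w(j+1) = 10w(j) − 21w(j−1) = 10·(2·3^j − 2·7^j) − 21·(2·3^{j−1} − 2·7^{j−1}) = 2·(10·3 − 21)3^{j−1} − 2·(10·7 − 21)7^{j−1} = 18·3^{j−1} − 98·7^{j−1} = 2·3^{j+1} − 2·7^{j+1}.
This completes the inductive step, so w(k) = 2·3^k − 2·7^k for all k ≥ 1.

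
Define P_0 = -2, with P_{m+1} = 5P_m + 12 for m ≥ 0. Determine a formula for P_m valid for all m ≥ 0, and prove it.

Claim: P_m = 5^m − 3.

Base case: P_0 = -2, and 5^0 − 3 = 1 − 3 = -2.
Assume P_r = 5^r − 3 for some r ≥ 0.
Then P_{r+1} = 5P_r + 12 = 5·(5^r − 3) + 12 = 5^{r+1} − 15 + 12 = 5^{r+1} − 3.
This completes the inductive step, so P_m = 5^m − 3 for all m ≥ 0.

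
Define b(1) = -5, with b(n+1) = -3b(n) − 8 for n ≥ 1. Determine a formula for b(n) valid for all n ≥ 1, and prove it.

Claim: b(n) = (-3)^n − 2.

Base case: b(1) = -5, and (-3)^1 − 2 = -3 − 2 = -5.
Assume b(r) = (-3)^r − 2 for some r ≥ 1.
Then b(r+1) = -3b(r) − 8 = -3·((-3)^r − 2) − 8 = -3·(-3)^r + 6 − 8 = (-3)^{r+1} − 2.
By induction, b(n) = (-3)^n − 2 for all n ≥ 1.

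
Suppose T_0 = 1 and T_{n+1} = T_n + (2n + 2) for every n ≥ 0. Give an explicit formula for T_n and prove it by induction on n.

Claim: T_n = n^2 + n + 1.

Base case: T_0 = 1, and 0^2 + 0 + 1 = 1.
Assume T_r = r^2 + r + 1.
Then T_{r+1} = T_r + (2r + 2) = (r^2 + r + 1) + (2r + 2) = r^2 + 3r + 3,
and (r+1)^2 + (r+1) + 1 = r^2 + 3r + 3.
By induction, T_n = n^2 + n + 1 for all n ≥ 0.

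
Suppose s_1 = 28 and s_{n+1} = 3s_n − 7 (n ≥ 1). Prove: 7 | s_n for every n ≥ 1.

Base case: s_1 = 28 = 7·4, so 7 | s_1.
Assume 7 | s_j, so s_j = 7t for some integer t.
Then s_{j+1} = 3s_j − 7 = 3·(7t) − 7 = 7(3t − 1), so 7 | s_{j+1}.
Hence 7 | s_n for every n ≥ 1, by induction.

7 | s_n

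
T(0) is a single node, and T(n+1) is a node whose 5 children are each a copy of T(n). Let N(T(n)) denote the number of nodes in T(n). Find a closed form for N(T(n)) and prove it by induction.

Claim: N(T(n)) = (5^{n+1} − 1)/4.

Base case: N(T(0)) = 1, and (5^{0+1} − 1)/4 = 1.
Assume N(T(r)) = (5^{r+1} − 1)/4.
Then N(T(r+1)) = 1 + 5N(T(r)) = 1 + 5·(5^{r+1} − 1)/4 = 1 + (5^{r+2} − 5)/4 = (4 + 5^{r+2} − 5)/4 = (5^{r+2} − 1)/4.
Hence N(T(n)) = (5^{n+1} − 1)/4 for every n ≥ 0, by induction.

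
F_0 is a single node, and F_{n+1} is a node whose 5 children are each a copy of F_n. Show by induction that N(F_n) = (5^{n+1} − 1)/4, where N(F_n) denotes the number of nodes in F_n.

Base case: N(F_0) = 1, and (5^{0+1} − 1)/4 = 1.
Assume N(F_j) = (5^{j+1} − 1)/4.
Then N(F_{j+1}) = 1 + 5N(F_j) = 1 + 5·(5^{j+1} − 1)/4 = 1 + (5^{j+2} − 5)/4 = (4 + 5^{j+2} − 5)/4 = (5^{j+2} − 1)/4.
Hence N(F_n) = (5^{n+1} − 1)/4 for every n ≥ 0, by induction.

N(F_n) = (5^{n+1} − 1)/4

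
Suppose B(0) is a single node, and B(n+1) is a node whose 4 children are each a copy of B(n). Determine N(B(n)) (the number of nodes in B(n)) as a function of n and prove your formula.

Claim: N(B(n)) = (4^{n+1} − 1)/3.

Base case: N(B(0)) = 1, and (4^{0+1} − 1)/3 = 1.
Assume N(B(r)) = (4^{r+1} − 1)/3.
Then N(B(r+1)) = 1 + 4N(B(r)) = 1 + 4·(4^{r+1} − 1)/3 = 1 + (4^{r+2} − 4)/3 = (3 + 4^{r+2} − 4)/3 = (4^{r+2} − 1)/3.
This completes the inductive step, so N(B(n)) = (4^{n+1} − 1)/3 for all n ≥ 0.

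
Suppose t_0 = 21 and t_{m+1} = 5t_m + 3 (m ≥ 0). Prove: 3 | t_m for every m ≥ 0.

Base case: t_0 = 21 = 3·7, so 3 | t_0.
Assume 3 | t_k, so t_k = 3s for some integer s.
Then t_{k+1} = 5t_k + 3 = 5·(3s) + 3 = 3(5s + 1), so 3 | t_{k+1}.
By induction, 3 | t_m for all m ≥ 0.

3 | t_m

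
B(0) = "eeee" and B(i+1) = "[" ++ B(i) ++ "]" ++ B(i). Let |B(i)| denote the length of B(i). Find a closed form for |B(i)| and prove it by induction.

Claim: |B(i)| = 6·2^i − 2.

Base case: |B(0)| = 4, and 6·2^0 − 2 = 4.
Assume |B(r)| = 6·2^r − 2.
Then |B(r+1)| = 1 + |B(r)| + 1 + |B(r)| = 2|B(r)| + 2 = 2(6·2^r − 2) + 2 = 6·2^{r+1} − 4 + 2 = 6·2^{r+1} − 2.
So the formula holds for r+1, and by induction |B(i)| = 6·2^i − 2 for all i ≥ 0.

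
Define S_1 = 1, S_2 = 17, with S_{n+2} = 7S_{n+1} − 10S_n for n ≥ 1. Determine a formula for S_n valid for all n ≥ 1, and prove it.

Claim: S_n = 5^n − 2·2^n.

Base cases: S_1 = 1 and 5^1 − 2·2^1 = 1; S_2 = 17 and 5^2 − 2·2^2 = 17.
Assume S_i = 5^i − 2·2^i for all 1 ≤ i ≤ j, where j ≥ 2.
Then S_{j+1} = 7S_j − 10S_{j−1} = 7·(5^j − 2·2^j) − 10·(5^{j−1} − 2·2^{j−1}) = (7·5 − 10)5^{j−1} − 2·(7·2 − 10)2^{j−1} = 25·5^{j−1} − 8·2^{j−1} = 5^{j+1} − 2·2^{j+1}.
Hence S_n = 5^n − 2·2^n for every n ≥ 1, by strong induction.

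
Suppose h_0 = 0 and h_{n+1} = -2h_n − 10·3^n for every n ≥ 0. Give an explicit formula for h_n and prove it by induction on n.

Claim: h_n = 2·(-2)^n − 2·3^n.

Base case: h_0 = 0, and 2·(-2)^0 − 2·3^0 = 2 − 2 = 0.
Assume h_j = 2·(-2)^j − 2·3^j for some j ≥ 0.
Then h_{j+1} = -2h_j − 10·3^j = -2·(2·(-2)^j − 2·3^j) − 10·3^j = 2·(-2)^{j+1} + 4·3^j − 10·3^j = 2·(-2)^{j+1} − 6·3^j = 2·(-2)^{j+1} − 2·3^{j+1}.
So the formula holds for j+1, and by induction h_n = 2·(-2)^n − 2·3^n for all n ≥ 0.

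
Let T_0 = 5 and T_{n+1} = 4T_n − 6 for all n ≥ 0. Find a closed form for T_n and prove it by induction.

Claim: T_n = 3·4^n + 2.

Base case: T_0 = 5, and 3·4^0 + 2 = 3 + 2 = 5.
Assume T_r = 3·4^r + 2 for some r ≥ 0.
Then T_{r+1} = 4T_r − 6 = 4·(3·4^r + 2) − 6 = 12·4^r + 8 − 6 = 3·4^{r+1} + 2.
By induction, T_n = 3·4^n + 2 for all n ≥ 0.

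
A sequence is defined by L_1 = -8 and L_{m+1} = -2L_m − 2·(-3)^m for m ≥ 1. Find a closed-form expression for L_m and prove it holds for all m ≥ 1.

Claim: L_m = (-2)^m + 2·(-3)^m.

Base case: L_1 = -8, and (-2)^1 + 2·(-3)^1 = -2 − 6 = -8.
Assume L_r = (-2)^r + 2·(-3)^r for some r ≥ 1.
Then L_{r+1} = -2L_r − 2·(-3)^r = -2·((-2)^r + 2·(-3)^r) − 2·(-3)^r = (-2)^{r+1} − 4·(-3)^r − 2·(-3)^r = (-2)^{r+1} − 6·(-3)^r = (-2)^{r+1} + 2·(-3)^{r+1}.
So the formula holds for r+1, and by induction L_m = (-2)^m + 2·(-3)^m for all m ≥ 1.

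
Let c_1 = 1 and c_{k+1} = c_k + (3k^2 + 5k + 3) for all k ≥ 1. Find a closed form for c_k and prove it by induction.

Claim: c_k = k^3 + k^2 + k − 2.

Base case: c_1 = 1, and 1^3 + 1^2 + 1 − 2 = 1.
Assume c_m = m^3 + m^2 + m − 2.
Then c_{m+1} = c_m + (3m^2 + 5m + 3) = (m^3 + m^2 + m − 2) + (3m^2 + 5m + 3) = m^3 + 4m^2 + 6m + 1,
and (m+1)^3 + (m+1)^2 + (m+1) − 2 = m^3 + 4m^2 + 6m + 1.
Hence c_k = k^3 + k^2 + k − 2 for every k ≥ 1, by induction.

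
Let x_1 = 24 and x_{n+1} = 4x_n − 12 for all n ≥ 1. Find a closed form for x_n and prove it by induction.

Claim: x_n = 5·4^n + 4.

Base case: x_1 = 24, and 5·4^1 + 4 = 20 + 4 = 24.
Assume x_k = 5·4^k + 4 for some k ≥ 1.
Then x_{k+1} = 4x_k − 12 = 4·(5·4^k + 4) − 12 = 20·4^k + 16 − 12 = 5·4^{k+1} + 4.
So the formula holds for k+1, and by induction x_n = 5·4^n + 4 for all n ≥ 1.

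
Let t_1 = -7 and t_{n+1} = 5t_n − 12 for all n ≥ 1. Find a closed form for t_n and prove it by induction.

Claim: t_n = -2·5^n + 3.

Base case: t_1 = -7, and -2·5^1 + 3 = -10 + 3 = -7.
Assume t_j = -2·5^j + 3 for some j ≥ 1.
Then t_{j+1} = 5t_j − 12 = 5·(-2·5^j + 3) − 12 = -10·5^j + 15 − 12 = -2·5^{j+1} + 3.
So the formula holds for j+1, and by induction t_n = -2·5^n + 3 for all n ≥ 1.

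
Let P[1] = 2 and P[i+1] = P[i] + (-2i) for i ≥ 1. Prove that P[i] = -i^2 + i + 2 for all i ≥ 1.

Base case: P[1] = 2, and -1^2 + 1 + 2 = 2.
Assume P[m] = -m^2 + m + 2.
Then P[m+1] = P[m] + (-2m) = (-m^2 + m + 2) + (-2m) = -m^2 − m + 2,
and -(m+1)^2 + (m+1) + 2 = -m^2 − m + 2.
Hence P[i] = -i^2 + i + 2 for every i ≥ 1, by induction.

P[i] = -i^2 + i + 2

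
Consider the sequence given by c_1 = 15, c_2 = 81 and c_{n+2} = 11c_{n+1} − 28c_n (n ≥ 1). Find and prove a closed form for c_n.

Claim: c_n = 2·4^n + 7^n.

Base cases: c_1 = 15 and 2·4^1 + 7^1 = 15; c_2 = 81 and 2·4^2 + 7^2 = 81.
Assume c_j = 2·4^j + 7^j for all 1 ≤ j ≤ k, where k ≥ 2.
Then c_{k+1} = 11c_k − 28c_{k−1} = 11·(2·4^k + 7^k) − 28·(2·4^{k−1} + 7^{k−1}) = 2·(11·4 − 28)4^{k−1} + (11·7 − 28)7^{k−1} = 32·4^{k−1} + 49·7^{k−1} = 2·4^{k+1} + 7^{k+1}.
By strong induction, c_n = 2·4^n + 7^n for all n ≥ 1.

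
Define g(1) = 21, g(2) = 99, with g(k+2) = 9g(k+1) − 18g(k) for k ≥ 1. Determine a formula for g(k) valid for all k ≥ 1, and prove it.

Claim: g(k) = 3·3^k + 2·6^k.

Base cases: g(1) = 21 and 3·3^1 + 2·6^1 = 21; g(2) = 99 and 3·3^2 + 2·6^2 = 99.
Assume g(j) = 3·3^j + 2·6^j for all 1 ≤ j ≤ m, where m ≥ 2.
Then g(m+1) = 9g(m) − 18g(m−1) = 9·(3·3^m + 2·6^m) − 18·(3·3^{m−1} + 2·6^{m−1}) = 3·(9·3 − 18)3^{m−1} + 2·(9·6 − 18)6^{m−1} = 27·3^{m−1} + 72·6^{m−1} = 3·3^{m+1} + 2·6^{m+1}.
By strong induction, g(k) = 3·3^k + 2·6^k for all k ≥ 1.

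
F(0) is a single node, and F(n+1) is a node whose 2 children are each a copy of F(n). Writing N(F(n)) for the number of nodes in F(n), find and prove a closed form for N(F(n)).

Claim: N(F(n)) = 2^{n+1} − 1.

Base case: N(F(0)) = 1, and 2^{0+1} − 1 = 1.
Assume N(F(r)) = 2^{r+1} − 1.
Then N(F(r+1)) = 1 + 2N(F(r)) = 1 + 2(2^{r+1} − 1) = 2^{r+2} − 2 + 1 = 2^{r+2} − 1.
This completes the inductive step, so N(F(n)) = 2^{n+1} − 1 for all n ≥ 0.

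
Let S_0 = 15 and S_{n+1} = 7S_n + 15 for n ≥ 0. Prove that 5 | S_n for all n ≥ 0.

Base case: S_0 = 15 = 5·3, so 5 | S_0.
Assume 5 | S_r, so S_r = 5t for some integer t.
Then S_{r+1} = 7S_r + 15 = 7·(5t) + 15 = 5(7t + 3), so 5 | S_{r+1}.
By induction, 5 | S_n for all n ≥ 0.

5 | S_n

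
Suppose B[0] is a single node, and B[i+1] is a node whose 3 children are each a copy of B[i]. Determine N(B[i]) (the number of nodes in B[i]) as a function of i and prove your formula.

Claim: N(B[i]) = (3^{i+1} − 1)/2.

Base case: N(B[0]) = 1, and (3^{0+1} − 1)/2 = 1.
Assume N(B[k]) = (3^{k+1} − 1)/2.
Then N(B[k+1]) = 1 + 3N(B[k]) = 1 + 3·(3^{k+1} − 1)/2 = 1 + (3^{k+2} − 3)/2 = (2 + 3^{k+2} − 3)/2 = (3^{k+2} − 1)/2.
This completes the inductive step, so N(B[i]) = (3^{i+1} − 1)/2 for all i ≥ 0.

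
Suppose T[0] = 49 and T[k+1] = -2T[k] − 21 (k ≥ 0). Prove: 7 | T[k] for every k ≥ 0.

Base case: T[0] = 49 = 7·7, so 7 | T[0].
Assume 7 | T[j], so T[j] = 7t for some integer t.
Then T[j+1] = -2T[j] − 21 = -2·(7t) − 21 = 7(-2t − 3), so 7 | T[j+1].
So the property holds for j+1, and by induction 7 | T[k] for all k ≥ 0.

7 | T[k]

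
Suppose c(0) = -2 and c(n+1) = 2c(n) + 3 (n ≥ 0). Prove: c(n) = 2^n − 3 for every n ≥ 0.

Base case: c(0) = -2, and 2^0 − 3 = 1 − 3 = -2.
Assume c(r) = 2^r − 3 for some r ≥ 0.
Then c(r+1) = 2c(r) + 3 = 2·(2^r − 3) + 3 = 2^{r+1} − 6 + 3 = 2^{r+1} − 3.
So the formula holds for r+1, and by induction c(n) = 2^n − 3 for all n ≥ 0.

c(n) = 2^n − 3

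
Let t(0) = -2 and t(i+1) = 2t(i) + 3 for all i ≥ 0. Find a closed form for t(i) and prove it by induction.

Claim: t(i) = 2^i − 3.

Base case: t(0) = -2, and 2^0 − 3 = 1 − 3 = -2.
Assume t(m) = 2^m − 3 for some m ≥ 0.
Then t(m+1) = 2t(m) + 3 = 2·(2^m − 3) + 3 = 2^{m+1} − 6 + 3 = 2^{m+1} − 3.
Hence t(i) = 2^i − 3 for every i ≥ 0, by induction.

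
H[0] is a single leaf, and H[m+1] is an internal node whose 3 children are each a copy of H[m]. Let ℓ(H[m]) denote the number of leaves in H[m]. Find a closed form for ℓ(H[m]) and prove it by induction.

Claim: ℓ(H[m]) = 3^m.

Base case: ℓ(H[0]) = 1, and 3^0 = 1.
Assume ℓ(H[k]) = 3^k.
Then ℓ(H[k+1]) = 3·ℓ(H[k]) = 3·3^k = 3^{k+1}.
So the formula holds for k+1, and by induction ℓ(H[m]) = 3^m for all m ≥ 0.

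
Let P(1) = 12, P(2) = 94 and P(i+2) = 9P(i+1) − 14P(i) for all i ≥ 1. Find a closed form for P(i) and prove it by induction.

Claim: P(i) = -2^i + 2·7^i.

Base cases: P(1) = 12 and -2^1 + 2·7^1 = 12; P(2) = 94 and -2^2 + 2·7^2 = 94.
Assume P(j) = -2^j + 2·7^j for all 1 ≤ j ≤ m, where m ≥ 2.
Then P(m+1) = 9P(m) − 14P(m−1) = 9·(-2^m + 2·7^m) − 14·(-2^{m−1} + 2·7^{m−1}) = -(9·2 − 14)2^{m−1} + 2·(9·7 − 14)7^{m−1} = -4·2^{m−1} + 98·7^{m−1} = -2^{m+1} + 2·7^{m+1}.
By strong induction, P(i) = -2^i + 2·7^i for all i ≥ 1.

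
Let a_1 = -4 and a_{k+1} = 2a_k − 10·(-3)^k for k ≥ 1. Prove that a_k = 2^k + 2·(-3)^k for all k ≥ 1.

Base case: a_1 = -4, and 2^1 + 2·(-3)^1 = 2 − 6 = -4.
Assume a_r = 2^r + 2·(-3)^r for some r ≥ 1.
Then a_{r+1} = 2a_r − 10·(-3)^r = 2·(2^r + 2·(-3)^r) − 10·(-3)^r = 2^{r+1} + 4·(-3)^r − 10·(-3)^r = 2^{r+1} − 6·(-3)^r = 2^{r+1} + 2·(-3)^{r+1}.
Hence a_k = 2^k + 2·(-3)^k for every k ≥ 1, by induction.

a_k = 2^k + 2·(-3)^k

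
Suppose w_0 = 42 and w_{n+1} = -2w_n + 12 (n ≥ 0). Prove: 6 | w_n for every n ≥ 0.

Base case: w_0 = 42 = 6·7, so 6 | w_0.
Assume 6 | w_j, so w_j = 6t for some integer t.
Then w_{j+1} = -2w_j + 12 = -2·(6t) + 12 = 6(-2t + 2), so 6 | w_{j+1}.
By induction, 6 | w_n for all n ≥ 0.

6 | w_n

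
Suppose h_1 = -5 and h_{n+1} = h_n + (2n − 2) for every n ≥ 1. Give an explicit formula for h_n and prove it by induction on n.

Claim: h_n = n^2 − 3n − 3.

Base case: h_1 = -5, and 1^2 − 3·1 − 3 = -5.
Assume h_r = r^2 − 3r − 3.
Then h_{r+1} = h_r + (2r − 2) = (r^2 − 3r − 3) + (2r − 2) = r^2 − r − 5,
and (r+1)^2 − 3·(r+1) − 3 = r^2 − r − 5.
By induction, h_n = n^2 − 3n − 3 for all n ≥ 1.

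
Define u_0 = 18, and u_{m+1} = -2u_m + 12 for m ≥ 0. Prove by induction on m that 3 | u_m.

Base case: u_0 = 18 = 3·6, so 3 | u_0.
Assume 3 | u_j, so u_j = 3t for some integer t.
Then u_{j+1} = -2u_j + 12 = -2·(3t) + 12 = 3(-2t + 4), so 3 | u_{j+1}.
Hence 3 | u_m for every m ≥ 0, by induction.

3 | u_m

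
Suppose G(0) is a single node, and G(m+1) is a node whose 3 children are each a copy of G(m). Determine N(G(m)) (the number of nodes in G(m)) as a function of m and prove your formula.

Claim: N(G(m)) = (3^{m+1} − 1)/2.

Base case: N(G(0)) = 1, and (3^{0+1} − 1)/2 = 1.
Assume N(G(r)) = (3^{r+1} − 1)/2.
Then N(G(r+1)) = 1 + 3N(G(r)) = 1 + 3·(3^{r+1} − 1)/2 = 1 + (3^{r+2} − 3)/2 = (2 + 3^{r+2} − 3)/2 = (3^{r+2} − 1)/2.
This completes the inductive step, so N(G(m)) = (3^{m+1} − 1)/2 for all m ≥ 0.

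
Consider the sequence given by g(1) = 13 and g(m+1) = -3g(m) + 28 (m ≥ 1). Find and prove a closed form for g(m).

Claim: g(m) = -2·(-3)^m + 7.

Base case: g(1) = 13, and -2·(-3)^1 + 7 = 6 + 7 = 13.
Assume g(j) = -2·(-3)^j + 7 for some j ≥ 1.
Then g(j+1) = -3g(j) + 28 = -3·(-2·(-3)^j + 7) + 28 = 6·(-3)^j − 21 + 28 = -2·(-3)^{j+1} + 7.
Hence g(m) = -2·(-3)^m + 7 for every m ≥ 1, by induction.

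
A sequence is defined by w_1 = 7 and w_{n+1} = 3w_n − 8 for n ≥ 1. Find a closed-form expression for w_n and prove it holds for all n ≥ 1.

Claim: w_n = 3^n + 4.

Base case: w_1 = 7, and 3^1 + 4 = 3 + 4 = 7.
Assume w_k = 3^k + 4 for some k ≥ 1.
Then w_{k+1} = 3w_k − 8 = 3·(3^k + 4) − 8 = 3^{k+1} + 12 − 8 = 3^{k+1} + 4.
By induction, w_n = 3^n + 4 for all n ≥ 1.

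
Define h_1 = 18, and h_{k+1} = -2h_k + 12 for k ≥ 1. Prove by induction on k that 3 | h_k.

Base case: h_1 = 18 = 3·6, so 3 | h_1.
Assume 3 | h_r, so h_r = 3t for some integer t.
Then h_{r+1} = -2h_r + 12 = -2·(3t) + 12 = 3(-2t + 4), so 3 | h_{r+1}.
Hence 3 | h_k for every k ≥ 1, by induction.

3 | h_k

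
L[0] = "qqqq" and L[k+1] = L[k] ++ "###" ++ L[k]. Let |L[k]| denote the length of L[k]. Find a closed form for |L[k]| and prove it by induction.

Claim: |L[k]| = 7·2^k − 3.

Base case: |L[0]| = 4, and 7·2^0 − 3 = 4.
Assume |L[r]| = 7·2^r − 3.
Then |L[r+1]| = |L[r]| + 3 + |L[r]| = 2|L[r]| + 3 = 2(7·2^r − 3) + 3 = 7·2^{r+1} − 6 + 3 = 7·2^{r+1} − 3.
By induction, |L[k]| = 7·2^k − 3 for all k ≥ 0.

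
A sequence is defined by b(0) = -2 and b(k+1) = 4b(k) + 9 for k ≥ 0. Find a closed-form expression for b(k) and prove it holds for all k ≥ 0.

Claim: b(k) = 4^k − 3.

Base case: b(0) = -2, and 4^0 − 3 = 1 − 3 = -2.
Assume b(j) = 4^j − 3 for some j ≥ 0.
Then b(j+1) = 4b(j) + 9 = 4·(4^j − 3) + 9 = 4^{j+1} − 12 + 9 = 4^{j+1} − 3.
Hence b(k) = 4^k − 3 for every k ≥ 0, by induction.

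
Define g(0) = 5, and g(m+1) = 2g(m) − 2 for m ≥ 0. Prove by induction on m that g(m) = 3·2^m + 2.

Base case: g(0) = 5, and 3·2^0 + 2 = 3 + 2 = 5.
Assume g(j) = 3·2^j + 2 for some j ≥ 0.
Then g(j+1) = 2g(j) − 2 = 2·(3·2^j + 2) − 2 = 6·2^j + 4 − 2 = 3·2^{j+1} + 2.
So the formula holds for j+1, and by induction g(m) = 3·2^m + 2 for all m ≥ 0.

g(m) = 3·2^m + 2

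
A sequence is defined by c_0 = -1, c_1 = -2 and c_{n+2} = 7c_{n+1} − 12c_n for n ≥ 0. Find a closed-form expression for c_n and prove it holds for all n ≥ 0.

Claim: c_n = 4^n − 2·3^n.

Base cases: c_0 = -1 and 4^0 − 2·3^0 = -1; c_1 = -2 and 4^1 − 2·3^1 = -2.
Assume c_i = 4^i − 2·3^i for all 0 ≤ i ≤ j, where j ≥ 1.
Then c_{j+1} = 7c_j − 12c_{j−1} = 7·(4^j − 2·3^j) − 12·(4^{j−1} − 2·3^{j−1}) = (7·4 − 12)4^{j−1} − 2·(7·3 − 12)3^{j−1} = 16·4^{j−1} − 18·3^{j−1} = 4^{j+1} − 2·3^{j+1}.
This completes the inductive step, so c_n = 4^n − 2·3^n for all n ≥ 0.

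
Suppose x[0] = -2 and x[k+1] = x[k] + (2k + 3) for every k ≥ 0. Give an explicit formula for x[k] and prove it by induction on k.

Claim: x[k] = k^2 + 2k − 2.

Base case: x[0] = -2, and 0^2 + 2·0 − 2 = -2.
Assume x[r] = r^2 + 2r − 2.
Then x[r+1] = x[r] + (2r + 3) = (r^2 + 2r − 2) + (2r + 3) = r^2 + 4r + 1,
and (r+1)^2 + 2·(r+1) − 2 = r^2 + 4r + 1.
Hence x[k] = k^2 + 2k − 2 for every k ≥ 0, by induction.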